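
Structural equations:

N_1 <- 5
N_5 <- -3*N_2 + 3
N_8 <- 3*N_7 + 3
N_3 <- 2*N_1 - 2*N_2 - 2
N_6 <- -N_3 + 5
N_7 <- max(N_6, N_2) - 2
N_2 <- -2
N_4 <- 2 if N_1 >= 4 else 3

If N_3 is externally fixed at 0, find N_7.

The intervention breaks the incoming arrows to N_3: N_3 <- 2*N_1 - 2*N_2 - 2 no longer applies, and N_3 = 0.
N_6 = -N_3 + 5  [with N_3=0]  = 5
N_7 = max(N_6, N_2) - 2  [with N_6=5, N_2=-2]  = 3

3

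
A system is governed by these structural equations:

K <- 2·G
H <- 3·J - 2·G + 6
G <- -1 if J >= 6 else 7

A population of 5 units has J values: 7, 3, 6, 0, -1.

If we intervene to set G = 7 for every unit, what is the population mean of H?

1

The intervention sets G=7 in all 5 units regardless of J. Recomputing H per unit gives 13, 1, 10, -8, -11; average 1.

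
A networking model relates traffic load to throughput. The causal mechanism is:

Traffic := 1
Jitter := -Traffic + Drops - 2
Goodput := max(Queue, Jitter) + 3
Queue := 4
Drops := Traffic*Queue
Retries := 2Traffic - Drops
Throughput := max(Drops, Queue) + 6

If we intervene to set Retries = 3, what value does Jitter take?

Intervening sets Retries = 3 and removes its equation (Retries := 2Traffic - Drops).
No directed path runs from Retries to Jitter, so Jitter keeps its natural value.
Drops = Traffic*Queue  [with Traffic=1, Queue=4]  = 4
Jitter = -Traffic + Drops - 2  [with Traffic=1, Drops=4]  = 1

1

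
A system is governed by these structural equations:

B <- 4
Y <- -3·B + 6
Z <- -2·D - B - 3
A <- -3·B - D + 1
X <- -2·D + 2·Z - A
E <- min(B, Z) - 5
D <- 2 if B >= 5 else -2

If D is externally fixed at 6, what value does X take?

Under do(D=6), the mechanism D <- 2 if B >= 5 else -2 is discarded; D is fixed at 6.
Z = -2·D - B - 3  [with D=6, B=4]  = -19
A = -3·B - D + 1  [with B=4, D=6]  = -17
X = -2·D + 2·Z - A  [with D=6, Z=-19, A=-17]  = -33

-33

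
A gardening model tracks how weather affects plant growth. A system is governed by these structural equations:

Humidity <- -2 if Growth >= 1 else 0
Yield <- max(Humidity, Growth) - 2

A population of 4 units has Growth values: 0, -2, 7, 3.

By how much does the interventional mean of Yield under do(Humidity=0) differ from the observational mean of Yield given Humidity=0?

2.5

Under do(Humidity=0), Humidity's equation is replaced by Humidity=0 for every unit. Per-unit Yield: -2, -2, 5, 1. Mean = 0.5.
Conditioning on Humidity=0 selects the 2 unit(s) with Growth ∈ {0, -2}. Their Yield values: -2, -2. Mean = -2.
Difference = 0.5 − (-2) = 2.5.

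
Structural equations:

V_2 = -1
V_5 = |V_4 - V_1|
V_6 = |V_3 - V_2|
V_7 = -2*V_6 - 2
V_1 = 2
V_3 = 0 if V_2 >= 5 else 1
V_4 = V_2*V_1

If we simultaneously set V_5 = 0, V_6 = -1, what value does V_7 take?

Under do(V_5 = 0, V_6 = -1), each intervened variable's structural equation is replaced by its fixed value.
V_7 = -2*V_6 - 2  [with V_6=-1]  = 0

0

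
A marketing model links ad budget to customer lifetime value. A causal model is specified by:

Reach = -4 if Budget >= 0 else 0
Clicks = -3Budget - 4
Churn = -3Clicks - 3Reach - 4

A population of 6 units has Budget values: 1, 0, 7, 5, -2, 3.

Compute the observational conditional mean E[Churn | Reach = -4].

Conditioning on Reach=-4 selects the 5 unit(s) with Budget ∈ {1, 0, 7, 5, 3}. Their Churn values: 29, 20, 83, 65, 47. Mean = 48.8.

48.8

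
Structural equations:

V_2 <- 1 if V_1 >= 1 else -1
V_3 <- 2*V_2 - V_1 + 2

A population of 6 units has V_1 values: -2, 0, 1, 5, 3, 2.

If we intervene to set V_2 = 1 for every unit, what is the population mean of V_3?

2.5

Every unit gets V_2=1 under the intervention. V_3 values become 6, 4, 3, -1, 1, 2; E[V_3|do(V_2=1)] = 2.5.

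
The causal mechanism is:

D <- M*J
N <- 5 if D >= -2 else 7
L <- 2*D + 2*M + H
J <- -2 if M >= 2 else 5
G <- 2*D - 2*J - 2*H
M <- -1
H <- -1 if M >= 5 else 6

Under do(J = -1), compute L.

do(J=-1) replaces the equation J <- -2 if M >= 2 else 5 with the constant J = -1.
D = M*J  [with M=-1, J=-1]  = 1
H = -1 if M >= 5 else 6  [with M=-1]  = 6
L = 2*D + 2*M + H  [with D=1, M=-1, H=6]  = 6

6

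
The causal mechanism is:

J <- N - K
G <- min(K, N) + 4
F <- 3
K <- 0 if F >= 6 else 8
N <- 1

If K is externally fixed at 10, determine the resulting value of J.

-9

do(K=10) replaces the equation K <- 0 if F >= 6 else 8 with the constant K = 10.
J = N - K  [with N=1, K=10]  = -9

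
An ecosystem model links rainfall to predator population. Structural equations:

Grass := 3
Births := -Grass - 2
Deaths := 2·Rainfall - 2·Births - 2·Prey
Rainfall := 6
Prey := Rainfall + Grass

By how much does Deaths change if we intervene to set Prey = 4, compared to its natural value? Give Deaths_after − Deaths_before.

do(Prey=4) replaces the equation Prey := Rainfall + Grass with the constant Prey = 4.
Births = -Grass - 2  [with Grass=3]  = -5
Deaths = 2·Rainfall - 2·Births - 2·Prey  [with Rainfall=6, Births=-5, Prey=4]  = 14
Without intervention: Prey = Rainfall + Grass  [with Rainfall=6, Grass=3]  = 9; Births = -Grass - 2  [with Grass=3]  = -5; Deaths = 2·Rainfall - 2·Births - 2·Prey  [with Rainfall=6, Births=-5, Prey=9]  = 4.
Change = 14 − 4 = 10.

10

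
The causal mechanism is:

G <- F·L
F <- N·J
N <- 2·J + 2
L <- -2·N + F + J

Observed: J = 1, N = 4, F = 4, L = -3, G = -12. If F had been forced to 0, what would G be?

0

do(F=0) replaces the equation F <- N·J with the constant F = 0.
N = 2·J + 2  [with J=1]  = 4
L = -2·N + F + J  [with N=4, F=0, J=1]  = -7
G = F·L  [with F=0, L=-7]  = 0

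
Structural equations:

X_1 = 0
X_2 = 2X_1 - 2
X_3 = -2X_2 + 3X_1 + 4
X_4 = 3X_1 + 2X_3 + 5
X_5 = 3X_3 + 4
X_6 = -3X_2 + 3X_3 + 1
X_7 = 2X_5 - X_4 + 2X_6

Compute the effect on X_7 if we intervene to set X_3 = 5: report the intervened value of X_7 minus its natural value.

The intervention breaks the incoming arrows to X_3: X_3 = -2X_2 + 3X_1 + 4 no longer applies, and X_3 = 5.
X_2 = 2X_1 - 2  [with X_1=0]  = -2
X_4 = 3X_1 + 2X_3 + 5  [with X_1=0, X_3=5]  = 15
X_5 = 3X_3 + 4  [with X_3=5]  = 19
X_6 = -3X_2 + 3X_3 + 1  [with X_2=-2, X_3=5]  = 22
X_7 = 2X_5 - X_4 + 2X_6  [with X_5=19, X_4=15, X_6=22]  = 67
Without intervention: X_2 = 2X_1 - 2  [with X_1=0]  = -2; X_3 = -2X_2 + 3X_1 + 4  [with X_2=-2, X_1=0]  = 8; X_4 = 3X_1 + 2X_3 + 5  [with X_1=0, X_3=8]  = 21; X_5 = 3X_3 + 4  [with X_3=8]  = 28; X_6 = -3X_2 + 3X_3 + 1  [with X_2=-2, X_3=8]  = 31; X_7 = 2X_5 - X_4 + 2X_6  [with X_5=28, X_4=21, X_6=31]  = 97.
Change = 67 − 97 = -30.

-30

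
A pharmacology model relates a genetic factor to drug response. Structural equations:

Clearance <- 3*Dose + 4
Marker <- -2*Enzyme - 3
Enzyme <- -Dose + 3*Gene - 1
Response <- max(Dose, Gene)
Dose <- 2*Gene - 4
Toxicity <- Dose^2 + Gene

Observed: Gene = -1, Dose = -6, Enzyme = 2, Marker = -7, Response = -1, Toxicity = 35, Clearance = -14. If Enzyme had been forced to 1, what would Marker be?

The intervention breaks the incoming arrows to Enzyme: Enzyme <- -Dose + 3*Gene - 1 no longer applies, and Enzyme = 1.
Marker = -2*Enzyme - 3  [with Enzyme=1]  = -5

-5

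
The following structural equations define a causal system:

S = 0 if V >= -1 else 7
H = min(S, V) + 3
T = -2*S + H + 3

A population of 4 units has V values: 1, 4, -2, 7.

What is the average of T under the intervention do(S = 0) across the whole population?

5.5

do(S=0) breaks S's dependence on V. With S=0 fixed, T across the units is 6, 6, 4, 6, mean 5.5.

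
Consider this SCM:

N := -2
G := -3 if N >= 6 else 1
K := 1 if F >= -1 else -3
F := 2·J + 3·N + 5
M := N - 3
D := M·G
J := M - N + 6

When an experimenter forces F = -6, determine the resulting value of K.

-3

Under do(F=-6), the mechanism F := 2·J + 3·N + 5 is discarded; F is fixed at -6.
K = 1 if F >= -1 else -3  [with F=-6]  = -3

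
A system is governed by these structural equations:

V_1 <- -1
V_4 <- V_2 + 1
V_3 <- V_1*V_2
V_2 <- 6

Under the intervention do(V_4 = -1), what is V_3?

Under do(V_4=-1), the mechanism V_4 <- V_2 + 1 is discarded; V_4 is fixed at -1.
Since V_3 is not a descendant of the intervened variable, it is unaffected.
V_3 = V_1*V_2  [with V_1=-1, V_2=6]  = -6

-6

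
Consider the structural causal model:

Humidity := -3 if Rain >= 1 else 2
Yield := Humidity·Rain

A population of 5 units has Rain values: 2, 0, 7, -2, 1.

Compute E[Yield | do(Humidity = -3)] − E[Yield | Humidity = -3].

5.2

The intervention sets Humidity=-3 in all 5 units regardless of Rain. Recomputing Yield per unit gives -6, 0, -21, 6, -3; average -4.8.
Observing Humidity=-3 restricts to units where Humidity's equation naturally yields -3: Rain ∈ {2, 7, 1}. In that subpopulation Yield = -6, -21, -3, mean -10.
Difference = -4.8 − (-10) = 5.2.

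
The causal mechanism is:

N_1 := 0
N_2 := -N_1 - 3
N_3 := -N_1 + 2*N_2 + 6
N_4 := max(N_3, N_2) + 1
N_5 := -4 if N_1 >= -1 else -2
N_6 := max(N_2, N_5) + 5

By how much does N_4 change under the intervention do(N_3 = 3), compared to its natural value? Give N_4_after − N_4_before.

The intervention breaks the incoming arrows to N_3: N_3 := -N_1 + 2*N_2 + 6 no longer applies, and N_3 = 3.
N_2 = -N_1 - 3  [with N_1=0]  = -3
N_4 = max(N_3, N_2) + 1  [with N_3=3, N_2=-3]  = 4
Without intervention: N_2 = -N_1 - 3  [with N_1=0]  = -3; N_3 = -N_1 + 2*N_2 + 6  [with N_1=0, N_2=-3]  = 0; N_4 = max(N_3, N_2) + 1  [with N_3=0, N_2=-3]  = 1.
Change = 4 − 1 = 3.

3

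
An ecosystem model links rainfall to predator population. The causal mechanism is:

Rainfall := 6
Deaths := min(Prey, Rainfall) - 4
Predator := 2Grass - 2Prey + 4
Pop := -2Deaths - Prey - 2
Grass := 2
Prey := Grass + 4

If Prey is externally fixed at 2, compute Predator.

4

The intervention breaks the incoming arrows to Prey: Prey := Grass + 4 no longer applies, and Prey = 2.
Predator = 2Grass - 2Prey + 4  [with Grass=2, Prey=2]  = 4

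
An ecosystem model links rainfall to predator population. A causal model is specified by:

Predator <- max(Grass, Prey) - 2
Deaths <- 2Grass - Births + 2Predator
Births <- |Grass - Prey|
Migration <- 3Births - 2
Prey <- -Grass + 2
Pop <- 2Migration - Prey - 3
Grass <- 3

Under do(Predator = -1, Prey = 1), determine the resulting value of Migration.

4

Setting Predator = -1, Prey = 1 by intervention discards those variables' equations.
Births = |Grass - Prey|  [with Grass=3, Prey=1]  = 2
Migration = 3Births - 2  [with Births=2]  = 4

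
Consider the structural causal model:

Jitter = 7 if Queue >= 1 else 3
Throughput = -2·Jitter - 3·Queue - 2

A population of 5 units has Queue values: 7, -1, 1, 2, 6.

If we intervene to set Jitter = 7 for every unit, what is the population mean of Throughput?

do(Jitter=7) breaks Jitter's dependence on Queue. With Jitter=7 fixed, Throughput across the units is -37, -13, -19, -22, -34, mean -25.

-25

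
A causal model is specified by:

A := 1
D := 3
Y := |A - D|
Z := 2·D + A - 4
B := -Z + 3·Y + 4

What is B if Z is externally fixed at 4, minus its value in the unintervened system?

Intervening sets Z = 4 and removes its equation (Z := 2·D + A - 4).
Y = |A - D|  [with A=1, D=3]  = 2
B = -Z + 3·Y + 4  [with Z=4, Y=2]  = 6
Without intervention: Y = |A - D|  [with A=1, D=3]  = 2; Z = 2·D + A - 4  [with D=3, A=1]  = 3; B = -Z + 3·Y + 4  [with Z=3, Y=2]  = 7.
Change = 6 − 7 = -1.

-1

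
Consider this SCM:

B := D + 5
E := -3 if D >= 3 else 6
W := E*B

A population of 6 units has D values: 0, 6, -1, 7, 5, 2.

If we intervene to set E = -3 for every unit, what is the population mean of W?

Every unit gets E=-3 under the intervention. W values become -15, -33, -12, -36, -30, -21; E[W|do(E=-3)] = -24.5.

-24.5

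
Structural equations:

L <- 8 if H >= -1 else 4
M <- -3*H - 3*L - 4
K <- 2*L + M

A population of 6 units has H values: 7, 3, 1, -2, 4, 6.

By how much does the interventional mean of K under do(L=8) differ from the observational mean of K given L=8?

3.1

Every unit gets L=8 under the intervention. K values become -33, -21, -15, -6, -24, -30; E[K|do(L=8)] = -21.5.
E[K|L=8] averages over only the 5 units with L=8 (H = 7, 3, 1, 4, 6): K = -33, -21, -15, -24, -30, mean -24.6.
Difference = -21.5 − (-24.6) = 3.1.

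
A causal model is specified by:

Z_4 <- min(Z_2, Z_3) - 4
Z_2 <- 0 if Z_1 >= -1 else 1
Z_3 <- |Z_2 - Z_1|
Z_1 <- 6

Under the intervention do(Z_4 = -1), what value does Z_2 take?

The intervention breaks the incoming arrows to Z_4: Z_4 <- min(Z_2, Z_3) - 4 no longer applies, and Z_4 = -1.
Since Z_2 is not a descendant of the intervened variable, it is unaffected.
Z_2 = 0 if Z_1 >= -1 else 1  [with Z_1=6]  = 0

0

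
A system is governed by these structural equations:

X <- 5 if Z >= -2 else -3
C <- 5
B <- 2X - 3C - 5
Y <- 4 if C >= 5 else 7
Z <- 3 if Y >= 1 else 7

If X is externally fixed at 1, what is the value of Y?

4

The intervention breaks the incoming arrows to X: X <- 5 if Z >= -2 else -3 no longer applies, and X = 1.
Since Y is not a descendant of the intervened variable, it is unaffected.
Y = 4 if C >= 5 else 7  [with C=5]  = 4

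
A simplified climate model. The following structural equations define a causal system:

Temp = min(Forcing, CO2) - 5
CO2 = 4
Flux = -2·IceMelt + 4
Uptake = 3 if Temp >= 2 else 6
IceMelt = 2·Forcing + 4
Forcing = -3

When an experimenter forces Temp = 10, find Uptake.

3

The intervention breaks the incoming arrows to Temp: Temp = min(Forcing, CO2) - 5 no longer applies, and Temp = 10.
Uptake = 3 if Temp >= 2 else 6  [with Temp=10]  = 3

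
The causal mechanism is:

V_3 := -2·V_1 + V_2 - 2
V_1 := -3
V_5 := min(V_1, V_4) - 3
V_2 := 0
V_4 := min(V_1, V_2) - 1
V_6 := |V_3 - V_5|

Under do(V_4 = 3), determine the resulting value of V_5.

-6

Intervening sets V_4 = 3 and removes its equation (V_4 := min(V_1, V_2) - 1).
V_5 = min(V_1, V_4) - 3  [with V_1=-3, V_4=3]  = -6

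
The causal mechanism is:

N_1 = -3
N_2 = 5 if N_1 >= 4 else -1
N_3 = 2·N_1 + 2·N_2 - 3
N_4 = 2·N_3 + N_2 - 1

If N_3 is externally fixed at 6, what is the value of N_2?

-1

Under do(N_3=6), the mechanism N_3 = 2·N_1 + 2·N_2 - 3 is discarded; N_3 is fixed at 6.
Since N_2 is not a descendant of the intervened variable, it is unaffected.
N_2 = 5 if N_1 >= 4 else -1  [with N_1=-3]  = -1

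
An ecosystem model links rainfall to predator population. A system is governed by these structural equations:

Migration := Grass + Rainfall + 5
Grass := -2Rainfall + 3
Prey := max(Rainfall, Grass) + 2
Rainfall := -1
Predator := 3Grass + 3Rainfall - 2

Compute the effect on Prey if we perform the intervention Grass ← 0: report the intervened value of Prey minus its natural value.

The intervention breaks the incoming arrows to Grass: Grass := -2Rainfall + 3 no longer applies, and Grass = 0.
Prey = max(Rainfall, Grass) + 2  [with Rainfall=-1, Grass=0]  = 2
Without intervention: Grass = -2Rainfall + 3  [with Rainfall=-1]  = 5; Prey = max(Rainfall, Grass) + 2  [with Rainfall=-1, Grass=5]  = 7.
Change = 2 − 7 = -5.

-5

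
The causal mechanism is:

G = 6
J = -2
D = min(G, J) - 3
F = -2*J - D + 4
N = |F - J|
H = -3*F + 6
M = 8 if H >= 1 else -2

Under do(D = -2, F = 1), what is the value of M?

Under do(D = -2, F = 1), each intervened variable's structural equation is replaced by its fixed value.
H = -3*F + 6  [with F=1]  = 3
M = 8 if H >= 1 else -2  [with H=3]  = 8

8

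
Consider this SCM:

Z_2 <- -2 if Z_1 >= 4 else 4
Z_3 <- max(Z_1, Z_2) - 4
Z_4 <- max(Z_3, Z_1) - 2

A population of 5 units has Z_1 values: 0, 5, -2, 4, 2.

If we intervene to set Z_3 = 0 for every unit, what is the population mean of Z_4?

Every unit gets Z_3=0 under the intervention. Z_4 values become -2, 3, -2, 2, 0; E[Z_4|do(Z_3=0)] = 0.2.

0.2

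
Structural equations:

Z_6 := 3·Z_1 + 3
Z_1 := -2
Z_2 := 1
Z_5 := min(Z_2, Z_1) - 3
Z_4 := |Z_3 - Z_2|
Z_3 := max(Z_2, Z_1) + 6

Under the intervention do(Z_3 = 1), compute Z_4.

The intervention breaks the incoming arrows to Z_3: Z_3 := max(Z_2, Z_1) + 6 no longer applies, and Z_3 = 1.
Z_4 = |Z_3 - Z_2|  [with Z_3=1, Z_2=1]  = 0

0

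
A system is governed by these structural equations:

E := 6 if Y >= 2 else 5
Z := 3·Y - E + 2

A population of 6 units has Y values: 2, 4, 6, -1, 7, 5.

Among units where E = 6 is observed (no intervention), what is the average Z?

10.4

Conditioning on E=6 selects the 5 unit(s) with Y ∈ {2, 4, 6, 7, 5}. Their Z values: 2, 8, 14, 17, 11. Mean = 10.4.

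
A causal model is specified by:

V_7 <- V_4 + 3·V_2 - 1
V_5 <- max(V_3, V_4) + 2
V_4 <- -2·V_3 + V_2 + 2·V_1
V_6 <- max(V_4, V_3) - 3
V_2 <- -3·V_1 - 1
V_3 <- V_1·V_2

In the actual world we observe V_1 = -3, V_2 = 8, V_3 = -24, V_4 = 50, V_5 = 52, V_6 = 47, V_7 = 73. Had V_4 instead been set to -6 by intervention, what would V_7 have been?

17

The intervention breaks the incoming arrows to V_4: V_4 <- -2·V_3 + V_2 + 2·V_1 no longer applies, and V_4 = -6.
V_2 = -3·V_1 - 1  [with V_1=-3]  = 8
V_7 = V_4 + 3·V_2 - 1  [with V_4=-6, V_2=8]  = 17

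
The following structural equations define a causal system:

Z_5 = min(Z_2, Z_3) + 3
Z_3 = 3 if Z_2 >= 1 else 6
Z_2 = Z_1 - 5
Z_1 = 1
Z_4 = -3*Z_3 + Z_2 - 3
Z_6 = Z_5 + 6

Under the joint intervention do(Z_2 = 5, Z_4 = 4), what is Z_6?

The joint intervention fixes Z_2 = 5, Z_4 = 4, removing each variable's own equation.
Z_3 = 3 if Z_2 >= 1 else 6  [with Z_2=5]  = 3
Z_5 = min(Z_2, Z_3) + 3  [with Z_2=5, Z_3=3]  = 6
Z_6 = Z_5 + 6  [with Z_5=6]  = 12

12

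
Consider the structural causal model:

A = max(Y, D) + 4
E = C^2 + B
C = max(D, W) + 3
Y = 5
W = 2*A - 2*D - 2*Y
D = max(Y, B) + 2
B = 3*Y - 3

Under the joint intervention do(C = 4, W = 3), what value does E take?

Setting C = 4, W = 3 by intervention discards those variables' equations.
B = 3*Y - 3  [with Y=5]  = 12
E = C^2 + B  [with C=4, B=12]  = 28

28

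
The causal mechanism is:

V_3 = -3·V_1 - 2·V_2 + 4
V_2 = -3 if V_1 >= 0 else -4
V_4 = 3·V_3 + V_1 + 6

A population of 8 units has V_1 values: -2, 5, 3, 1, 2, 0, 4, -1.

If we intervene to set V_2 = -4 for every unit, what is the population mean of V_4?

The intervention sets V_2=-4 in all 8 units regardless of V_1. Recomputing V_4 per unit gives 58, 2, 18, 34, 26, 42, 10, 50; average 30.

30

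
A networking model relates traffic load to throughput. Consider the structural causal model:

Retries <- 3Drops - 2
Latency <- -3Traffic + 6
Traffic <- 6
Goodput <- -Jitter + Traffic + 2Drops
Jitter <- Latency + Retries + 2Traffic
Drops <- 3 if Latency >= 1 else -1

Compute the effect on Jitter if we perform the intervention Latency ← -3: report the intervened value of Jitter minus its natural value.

9

do(Latency=-3) replaces the equation Latency <- -3Traffic + 6 with the constant Latency = -3.
Drops = 3 if Latency >= 1 else -1  [with Latency=-3]  = -1
Retries = 3Drops - 2  [with Drops=-1]  = -5
Jitter = Latency + Retries + 2Traffic  [with Latency=-3, Retries=-5, Traffic=6]  = 4
Without intervention: Latency = -3Traffic + 6  [with Traffic=6]  = -12; Drops = 3 if Latency >= 1 else -1  [with Latency=-12]  = -1; Retries = 3Drops - 2  [with Drops=-1]  = -5; Jitter = Latency + Retries + 2Traffic  [with Latency=-12, Retries=-5, Traffic=6]  = -5.
Change = 4 − (-5) = 9.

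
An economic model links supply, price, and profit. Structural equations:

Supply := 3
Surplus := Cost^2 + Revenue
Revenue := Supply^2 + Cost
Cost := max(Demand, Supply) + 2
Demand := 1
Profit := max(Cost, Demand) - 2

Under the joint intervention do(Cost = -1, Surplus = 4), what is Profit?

-1

The joint intervention fixes Cost = -1, Surplus = 4, removing each variable's own equation.
Profit = max(Cost, Demand) - 2  [with Cost=-1, Demand=1]  = -1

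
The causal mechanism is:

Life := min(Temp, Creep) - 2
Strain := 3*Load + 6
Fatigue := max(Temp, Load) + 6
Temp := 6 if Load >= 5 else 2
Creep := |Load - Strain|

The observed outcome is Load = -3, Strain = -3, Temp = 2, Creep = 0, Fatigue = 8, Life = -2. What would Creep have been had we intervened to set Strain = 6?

9

Under do(Strain=6), the mechanism Strain := 3*Load + 6 is discarded; Strain is fixed at 6.
Creep = |Load - Strain|  [with Load=-3, Strain=6]  = 9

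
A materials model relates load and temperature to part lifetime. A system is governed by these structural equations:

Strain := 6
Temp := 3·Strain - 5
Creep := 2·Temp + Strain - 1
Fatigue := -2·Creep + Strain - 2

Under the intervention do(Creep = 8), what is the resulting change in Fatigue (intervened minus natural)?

46

The intervention breaks the incoming arrows to Creep: Creep := 2·Temp + Strain - 1 no longer applies, and Creep = 8.
Fatigue = -2·Creep + Strain - 2  [with Creep=8, Strain=6]  = -12
Without intervention: Temp = 3·Strain - 5  [with Strain=6]  = 13; Creep = 2·Temp + Strain - 1  [with Temp=13, Strain=6]  = 31; Fatigue = -2·Creep + Strain - 2  [with Creep=31, Strain=6]  = -58.
Change = -12 − (-58) = 46.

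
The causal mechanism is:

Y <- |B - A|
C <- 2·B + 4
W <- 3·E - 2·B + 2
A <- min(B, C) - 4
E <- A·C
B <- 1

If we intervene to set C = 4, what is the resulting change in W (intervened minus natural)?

18

do(C=4) replaces the equation C <- 2·B + 4 with the constant C = 4.
A = min(B, C) - 4  [with B=1, C=4]  = -3
E = A·C  [with A=-3, C=4]  = -12
W = 3·E - 2·B + 2  [with E=-12, B=1]  = -36
Without intervention: C = 2·B + 4  [with B=1]  = 6; A = min(B, C) - 4  [with B=1, C=6]  = -3; E = A·C  [with A=-3, C=6]  = -18; W = 3·E - 2·B + 2  [with E=-18, B=1]  = -54.
Change = -36 − (-54) = 18.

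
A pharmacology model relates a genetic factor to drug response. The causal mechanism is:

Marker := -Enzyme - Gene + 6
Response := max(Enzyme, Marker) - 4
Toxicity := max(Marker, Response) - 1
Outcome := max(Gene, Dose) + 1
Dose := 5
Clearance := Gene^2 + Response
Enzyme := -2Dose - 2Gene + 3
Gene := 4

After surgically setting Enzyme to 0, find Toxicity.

1

The intervention breaks the incoming arrows to Enzyme: Enzyme := -2Dose - 2Gene + 3 no longer applies, and Enzyme = 0.
Marker = -Enzyme - Gene + 6  [with Enzyme=0, Gene=4]  = 2
Response = max(Enzyme, Marker) - 4  [with Enzyme=0, Marker=2]  = -2
Toxicity = max(Marker, Response) - 1  [with Marker=2, Response=-2]  = 1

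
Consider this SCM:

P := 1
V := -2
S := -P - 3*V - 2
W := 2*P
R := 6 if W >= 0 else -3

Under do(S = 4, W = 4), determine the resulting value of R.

6

Setting S = 4, W = 4 by intervention discards those variables' equations.
R = 6 if W >= 0 else -3  [with W=4]  = 6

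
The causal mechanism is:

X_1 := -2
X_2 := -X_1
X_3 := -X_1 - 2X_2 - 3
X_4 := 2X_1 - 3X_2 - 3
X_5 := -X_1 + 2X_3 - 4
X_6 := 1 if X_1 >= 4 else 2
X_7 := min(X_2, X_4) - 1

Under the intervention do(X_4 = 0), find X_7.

-1

The intervention breaks the incoming arrows to X_4: X_4 := 2X_1 - 3X_2 - 3 no longer applies, and X_4 = 0.
X_2 = -X_1  [with X_1=-2]  = 2
X_7 = min(X_2, X_4) - 1  [with X_2=2, X_4=0]  = -1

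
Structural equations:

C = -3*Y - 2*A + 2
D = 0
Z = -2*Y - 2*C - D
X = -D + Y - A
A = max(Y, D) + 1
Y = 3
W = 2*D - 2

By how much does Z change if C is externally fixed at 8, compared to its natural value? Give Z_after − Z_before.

-46

Intervening sets C = 8 and removes its equation (C = -3*Y - 2*A + 2).
Z = -2*Y - 2*C - D  [with Y=3, C=8, D=0]  = -22
Without intervention: A = max(Y, D) + 1  [with Y=3, D=0]  = 4; C = -3*Y - 2*A + 2  [with Y=3, A=4]  = -15; Z = -2*Y - 2*C - D  [with Y=3, C=-15, D=0]  = 24.
Change = -22 − 24 = -46.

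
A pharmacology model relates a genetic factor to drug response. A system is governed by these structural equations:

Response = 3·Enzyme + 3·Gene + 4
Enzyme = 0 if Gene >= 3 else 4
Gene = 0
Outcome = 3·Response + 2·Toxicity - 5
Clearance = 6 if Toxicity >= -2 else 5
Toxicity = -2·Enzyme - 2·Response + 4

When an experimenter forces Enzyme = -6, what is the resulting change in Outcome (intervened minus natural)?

Under do(Enzyme=-6), the mechanism Enzyme = 0 if Gene >= 3 else 4 is discarded; Enzyme is fixed at -6.
Response = 3·Enzyme + 3·Gene + 4  [with Enzyme=-6, Gene=0]  = -14
Toxicity = -2·Enzyme - 2·Response + 4  [with Enzyme=-6, Response=-14]  = 44
Outcome = 3·Response + 2·Toxicity - 5  [with Response=-14, Toxicity=44]  = 41
Without intervention: Enzyme = 0 if Gene >= 3 else 4  [with Gene=0]  = 4; Response = 3·Enzyme + 3·Gene + 4  [with Enzyme=4, Gene=0]  = 16; Toxicity = -2·Enzyme - 2·Response + 4  [with Enzyme=4, Response=16]  = -36; Outcome = 3·Response + 2·Toxicity - 5  [with Response=16, Toxicity=-36]  = -29.
Change = 41 − (-29) = 70.

70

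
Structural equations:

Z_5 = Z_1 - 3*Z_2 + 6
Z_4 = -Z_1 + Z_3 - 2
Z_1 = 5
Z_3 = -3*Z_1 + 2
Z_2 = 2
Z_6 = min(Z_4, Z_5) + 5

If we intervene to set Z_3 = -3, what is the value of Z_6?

The intervention breaks the incoming arrows to Z_3: Z_3 = -3*Z_1 + 2 no longer applies, and Z_3 = -3.
Z_4 = -Z_1 + Z_3 - 2  [with Z_1=5, Z_3=-3]  = -10
Z_5 = Z_1 - 3*Z_2 + 6  [with Z_1=5, Z_2=2]  = 5
Z_6 = min(Z_4, Z_5) + 5  [with Z_4=-10, Z_5=5]  = -5

-5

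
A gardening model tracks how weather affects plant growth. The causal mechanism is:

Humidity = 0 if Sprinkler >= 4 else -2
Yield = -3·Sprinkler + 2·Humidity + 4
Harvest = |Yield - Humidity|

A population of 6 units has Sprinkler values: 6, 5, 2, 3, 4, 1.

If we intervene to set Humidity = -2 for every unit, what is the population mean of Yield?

-10.5

The intervention sets Humidity=-2 in all 6 units regardless of Sprinkler. Recomputing Yield per unit gives -18, -15, -6, -9, -12, -3; average -10.5.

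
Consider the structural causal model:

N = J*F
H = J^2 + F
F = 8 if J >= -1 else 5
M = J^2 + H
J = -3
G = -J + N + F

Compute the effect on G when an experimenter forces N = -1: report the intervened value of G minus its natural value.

do(N=-1) replaces the equation N = J*F with the constant N = -1.
F = 8 if J >= -1 else 5  [with J=-3]  = 5
G = -J + N + F  [with J=-3, N=-1, F=5]  = 7
Without intervention: F = 8 if J >= -1 else 5  [with J=-3]  = 5; N = J*F  [with J=-3, F=5]  = -15; G = -J + N + F  [with J=-3, N=-15, F=5]  = -7.
Change = 7 − (-7) = 14.

14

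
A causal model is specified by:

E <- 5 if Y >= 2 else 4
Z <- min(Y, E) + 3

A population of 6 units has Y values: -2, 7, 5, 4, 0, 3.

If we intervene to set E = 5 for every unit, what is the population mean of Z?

Under do(E=5), E's equation is replaced by E=5 for every unit. Per-unit Z: 1, 8, 8, 7, 3, 6. Mean = 5.5.

5.5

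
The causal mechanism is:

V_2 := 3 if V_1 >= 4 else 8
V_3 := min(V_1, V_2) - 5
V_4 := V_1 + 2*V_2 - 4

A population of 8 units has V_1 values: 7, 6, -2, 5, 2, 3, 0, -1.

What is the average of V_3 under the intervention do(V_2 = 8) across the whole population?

-2.5

Under do(V_2=8), V_2's equation is replaced by V_2=8 for every unit. Per-unit V_3: 2, 1, -7, 0, -3, -2, -5, -6. Mean = -2.5.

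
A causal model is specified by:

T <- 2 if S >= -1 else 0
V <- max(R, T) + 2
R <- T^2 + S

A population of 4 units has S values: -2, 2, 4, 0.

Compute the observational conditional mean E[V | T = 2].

Conditioning on T=2 selects the 3 unit(s) with S ∈ {2, 4, 0}. Their V values: 8, 10, 6. Mean = 8.

8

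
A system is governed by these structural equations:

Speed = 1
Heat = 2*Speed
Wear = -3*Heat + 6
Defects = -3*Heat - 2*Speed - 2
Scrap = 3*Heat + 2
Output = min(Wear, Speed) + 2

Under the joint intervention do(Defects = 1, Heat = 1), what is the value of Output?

3

The joint intervention fixes Defects = 1, Heat = 1, removing each variable's own equation.
Wear = -3*Heat + 6  [with Heat=1]  = 3
Output = min(Wear, Speed) + 2  [with Wear=3, Speed=1]  = 3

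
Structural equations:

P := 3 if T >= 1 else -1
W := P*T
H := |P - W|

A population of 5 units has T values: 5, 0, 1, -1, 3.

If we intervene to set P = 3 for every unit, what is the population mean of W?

Every unit gets P=3 under the intervention. W values become 15, 0, 3, -3, 9; E[W|do(P=3)] = 4.8.

4.8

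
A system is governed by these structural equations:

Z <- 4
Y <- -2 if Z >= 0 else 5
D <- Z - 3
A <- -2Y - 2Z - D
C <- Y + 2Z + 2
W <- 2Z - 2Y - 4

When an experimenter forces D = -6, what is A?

The intervention breaks the incoming arrows to D: D <- Z - 3 no longer applies, and D = -6.
Y = -2 if Z >= 0 else 5  [with Z=4]  = -2
A = -2Y - 2Z - D  [with Y=-2, Z=4, D=-6]  = 2

2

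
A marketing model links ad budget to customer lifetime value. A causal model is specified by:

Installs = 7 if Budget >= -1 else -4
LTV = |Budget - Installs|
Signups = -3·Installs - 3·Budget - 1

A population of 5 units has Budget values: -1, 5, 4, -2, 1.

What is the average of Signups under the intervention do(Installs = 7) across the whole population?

Under do(Installs=7), Installs's equation is replaced by Installs=7 for every unit. Per-unit Signups: -19, -37, -34, -16, -25. Mean = -26.2.

-26.2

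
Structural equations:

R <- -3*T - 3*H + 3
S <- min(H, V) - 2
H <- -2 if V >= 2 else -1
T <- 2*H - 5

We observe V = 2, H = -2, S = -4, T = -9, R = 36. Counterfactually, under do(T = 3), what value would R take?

0

Intervening sets T = 3 and removes its equation (T <- 2*H - 5).
H = -2 if V >= 2 else -1  [with V=2]  = -2
R = -3*T - 3*H + 3  [with T=3, H=-2]  = 0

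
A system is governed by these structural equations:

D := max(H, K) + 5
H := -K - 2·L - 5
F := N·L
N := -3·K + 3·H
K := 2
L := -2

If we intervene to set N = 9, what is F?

Under do(N=9), the mechanism N := -3·K + 3·H is discarded; N is fixed at 9.
F = N·L  [with N=9, L=-2]  = -18

-18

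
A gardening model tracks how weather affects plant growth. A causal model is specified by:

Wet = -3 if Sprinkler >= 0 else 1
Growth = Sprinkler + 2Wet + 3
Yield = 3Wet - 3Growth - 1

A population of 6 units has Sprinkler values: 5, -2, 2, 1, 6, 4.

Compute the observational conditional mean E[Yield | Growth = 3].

Observing Growth=3 restricts to units where Growth's equation naturally yields 3: Sprinkler ∈ {-2, 6}. In that subpopulation Yield = -7, -19, mean -13.

-13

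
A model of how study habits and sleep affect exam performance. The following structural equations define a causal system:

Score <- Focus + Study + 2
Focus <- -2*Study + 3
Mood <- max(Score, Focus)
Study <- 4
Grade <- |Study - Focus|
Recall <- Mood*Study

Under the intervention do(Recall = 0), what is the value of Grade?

The intervention breaks the incoming arrows to Recall: Recall <- Mood*Study no longer applies, and Recall = 0.
Since Grade is not a descendant of the intervened variable, it is unaffected.
Focus = -2*Study + 3  [with Study=4]  = -5
Grade = |Study - Focus|  [with Study=4, Focus=-5]  = 9

9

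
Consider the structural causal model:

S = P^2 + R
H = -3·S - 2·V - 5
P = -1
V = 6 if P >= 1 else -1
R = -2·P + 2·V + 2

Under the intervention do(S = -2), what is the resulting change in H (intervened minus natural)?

Intervening sets S = -2 and removes its equation (S = P^2 + R).
V = 6 if P >= 1 else -1  [with P=-1]  = -1
H = -3·S - 2·V - 5  [with S=-2, V=-1]  = 3
Without intervention: V = 6 if P >= 1 else -1  [with P=-1]  = -1; R = -2·P + 2·V + 2  [with P=-1, V=-1]  = 2; S = P^2 + R  [with P=-1, R=2]  = 3; H = -3·S - 2·V - 5  [with S=3, V=-1]  = -12.
Change = 3 − (-12) = 15.

15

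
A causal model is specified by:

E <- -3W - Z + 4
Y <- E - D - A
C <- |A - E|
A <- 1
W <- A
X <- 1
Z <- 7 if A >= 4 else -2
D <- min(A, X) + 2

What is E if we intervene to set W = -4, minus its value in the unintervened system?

15

Under do(W=-4), the mechanism W <- A is discarded; W is fixed at -4.
Z = 7 if A >= 4 else -2  [with A=1]  = -2
E = -3W - Z + 4  [with W=-4, Z=-2]  = 18
Without intervention: W = A  [with A=1]  = 1; Z = 7 if A >= 4 else -2  [with A=1]  = -2; E = -3W - Z + 4  [with W=1, Z=-2]  = 3.
Change = 18 − 3 = 15.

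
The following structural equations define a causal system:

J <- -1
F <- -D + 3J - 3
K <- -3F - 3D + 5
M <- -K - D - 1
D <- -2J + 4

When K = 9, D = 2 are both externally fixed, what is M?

The joint intervention fixes K = 9, D = 2, removing each variable's own equation.
M = -K - D - 1  [with K=9, D=2]  = -12

-12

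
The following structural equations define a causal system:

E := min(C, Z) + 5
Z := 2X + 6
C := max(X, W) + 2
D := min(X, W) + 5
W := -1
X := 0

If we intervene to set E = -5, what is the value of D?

4

do(E=-5) replaces the equation E := min(C, Z) + 5 with the constant E = -5.
No directed path runs from E to D, so D keeps its natural value.
D = min(X, W) + 5  [with X=0, W=-1]  = 4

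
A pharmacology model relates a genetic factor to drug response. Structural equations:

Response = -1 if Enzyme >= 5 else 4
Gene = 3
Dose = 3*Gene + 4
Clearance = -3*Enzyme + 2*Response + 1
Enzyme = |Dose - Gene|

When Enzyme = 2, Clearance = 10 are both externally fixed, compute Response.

The joint intervention fixes Enzyme = 2, Clearance = 10, removing each variable's own equation.
Response = -1 if Enzyme >= 5 else 4  [with Enzyme=2]  = 4

4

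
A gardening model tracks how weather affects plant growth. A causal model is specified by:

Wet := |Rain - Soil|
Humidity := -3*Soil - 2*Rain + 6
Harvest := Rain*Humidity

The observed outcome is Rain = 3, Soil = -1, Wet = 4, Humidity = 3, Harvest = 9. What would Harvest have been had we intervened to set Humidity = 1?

Intervening sets Humidity = 1 and removes its equation (Humidity := -3*Soil - 2*Rain + 6).
Harvest = Rain*Humidity  [with Rain=3, Humidity=1]  = 3

3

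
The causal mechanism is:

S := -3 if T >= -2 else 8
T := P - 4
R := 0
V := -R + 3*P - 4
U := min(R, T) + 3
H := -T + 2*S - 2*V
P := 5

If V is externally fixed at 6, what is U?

do(V=6) replaces the equation V := -R + 3*P - 4 with the constant V = 6.
U is not downstream of the intervention, so its value is determined by the original equations.
T = P - 4  [with P=5]  = 1
U = min(R, T) + 3  [with R=0, T=1]  = 3

3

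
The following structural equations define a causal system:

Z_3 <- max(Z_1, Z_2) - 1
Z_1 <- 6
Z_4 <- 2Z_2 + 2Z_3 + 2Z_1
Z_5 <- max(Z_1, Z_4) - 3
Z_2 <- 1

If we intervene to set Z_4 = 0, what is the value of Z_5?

Intervening sets Z_4 = 0 and removes its equation (Z_4 <- 2Z_2 + 2Z_3 + 2Z_1).
Z_5 = max(Z_1, Z_4) - 3  [with Z_1=6, Z_4=0]  = 3

3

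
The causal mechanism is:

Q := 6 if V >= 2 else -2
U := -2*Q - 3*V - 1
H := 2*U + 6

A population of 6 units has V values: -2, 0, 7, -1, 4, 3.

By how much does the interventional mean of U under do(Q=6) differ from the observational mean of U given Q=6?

Under do(Q=6), Q's equation is replaced by Q=6 for every unit. Per-unit U: -7, -13, -34, -10, -25, -22. Mean = -18.5.
E[U|Q=6] averages over only the 3 units with Q=6 (V = 7, 4, 3): U = -34, -25, -22, mean -27.
Difference = -18.5 − (-27) = 8.5.

8.5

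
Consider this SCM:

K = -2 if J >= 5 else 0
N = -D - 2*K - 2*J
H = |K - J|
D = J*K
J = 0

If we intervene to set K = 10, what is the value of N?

do(K=10) replaces the equation K = -2 if J >= 5 else 0 with the constant K = 10.
D = J*K  [with J=0, K=10]  = 0
N = -D - 2*K - 2*J  [with D=0, K=10, J=0]  = -20

-20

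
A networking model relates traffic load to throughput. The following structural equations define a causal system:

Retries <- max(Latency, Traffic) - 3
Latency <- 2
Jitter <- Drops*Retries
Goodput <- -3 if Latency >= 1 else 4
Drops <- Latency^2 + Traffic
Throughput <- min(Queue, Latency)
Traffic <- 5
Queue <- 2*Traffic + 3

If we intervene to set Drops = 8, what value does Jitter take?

Under do(Drops=8), the mechanism Drops <- Latency^2 + Traffic is discarded; Drops is fixed at 8.
Retries = max(Latency, Traffic) - 3  [with Latency=2, Traffic=5]  = 2
Jitter = Drops*Retries  [with Drops=8, Retries=2]  = 16

16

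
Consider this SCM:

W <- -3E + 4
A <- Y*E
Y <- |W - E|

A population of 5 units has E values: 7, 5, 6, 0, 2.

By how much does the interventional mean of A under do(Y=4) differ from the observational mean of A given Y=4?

12

Under do(Y=4), Y's equation is replaced by Y=4 for every unit. Per-unit A: 28, 20, 24, 0, 8. Mean = 16.
Observing Y=4 restricts to units where Y's equation naturally yields 4: E ∈ {0, 2}. In that subpopulation A = 0, 8, mean 4.
Difference = 16 − 4 = 12.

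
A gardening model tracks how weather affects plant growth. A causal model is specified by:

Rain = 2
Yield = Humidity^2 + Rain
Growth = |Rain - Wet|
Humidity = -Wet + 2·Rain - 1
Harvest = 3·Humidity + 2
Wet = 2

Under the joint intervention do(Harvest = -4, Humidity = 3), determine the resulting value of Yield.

11

Setting Harvest = -4, Humidity = 3 by intervention discards those variables' equations.
Yield = Humidity^2 + Rain  [with Humidity=3, Rain=2]  = 11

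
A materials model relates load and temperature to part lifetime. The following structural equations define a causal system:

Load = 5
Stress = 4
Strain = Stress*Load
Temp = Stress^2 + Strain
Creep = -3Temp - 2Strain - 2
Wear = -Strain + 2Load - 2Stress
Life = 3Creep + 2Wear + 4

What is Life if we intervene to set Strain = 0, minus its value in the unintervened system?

340

The intervention breaks the incoming arrows to Strain: Strain = Stress*Load no longer applies, and Strain = 0.
Temp = Stress^2 + Strain  [with Stress=4, Strain=0]  = 16
Creep = -3Temp - 2Strain - 2  [with Temp=16, Strain=0]  = -50
Wear = -Strain + 2Load - 2Stress  [with Strain=0, Load=5, Stress=4]  = 2
Life = 3Creep + 2Wear + 4  [with Creep=-50, Wear=2]  = -142
Without intervention: Strain = Stress*Load  [with Stress=4, Load=5]  = 20; Temp = Stress^2 + Strain  [with Stress=4, Strain=20]  = 36; Creep = -3Temp - 2Strain - 2  [with Temp=36, Strain=20]  = -150; Wear = -Strain + 2Load - 2Stress  [with Strain=20, Load=5, Stress=4]  = -18; Life = 3Creep + 2Wear + 4  [with Creep=-150, Wear=-18]  = -482.
Change = -142 − (-482) = 340.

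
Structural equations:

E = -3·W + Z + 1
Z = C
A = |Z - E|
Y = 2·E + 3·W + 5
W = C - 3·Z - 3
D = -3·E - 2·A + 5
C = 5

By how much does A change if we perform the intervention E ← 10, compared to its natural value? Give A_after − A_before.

-35

Intervening sets E = 10 and removes its equation (E = -3·W + Z + 1).
Z = C  [with C=5]  = 5
A = |Z - E|  [with Z=5, E=10]  = 5
Without intervention: Z = C  [with C=5]  = 5; W = C - 3·Z - 3  [with C=5, Z=5]  = -13; E = -3·W + Z + 1  [with W=-13, Z=5]  = 45; A = |Z - E|  [with Z=5, E=45]  = 40.
Change = 5 − 40 = -35.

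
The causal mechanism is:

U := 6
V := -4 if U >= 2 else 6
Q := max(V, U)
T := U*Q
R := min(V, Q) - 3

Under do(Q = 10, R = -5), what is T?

60

The joint intervention fixes Q = 10, R = -5, removing each variable's own equation.
T = U*Q  [with U=6, Q=10]  = 60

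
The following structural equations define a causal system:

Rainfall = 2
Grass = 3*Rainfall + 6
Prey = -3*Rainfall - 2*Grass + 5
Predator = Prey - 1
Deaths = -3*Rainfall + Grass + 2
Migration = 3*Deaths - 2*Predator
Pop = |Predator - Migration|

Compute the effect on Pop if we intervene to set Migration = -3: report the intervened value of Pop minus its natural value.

Intervening sets Migration = -3 and removes its equation (Migration = 3*Deaths - 2*Predator).
Grass = 3*Rainfall + 6  [with Rainfall=2]  = 12
Prey = -3*Rainfall - 2*Grass + 5  [with Rainfall=2, Grass=12]  = -25
Predator = Prey - 1  [with Prey=-25]  = -26
Pop = |Predator - Migration|  [with Predator=-26, Migration=-3]  = 23
Without intervention: Grass = 3*Rainfall + 6  [with Rainfall=2]  = 12; Prey = -3*Rainfall - 2*Grass + 5  [with Rainfall=2, Grass=12]  = -25; Predator = Prey - 1  [with Prey=-25]  = -26; Deaths = -3*Rainfall + Grass + 2  [with Rainfall=2, Grass=12]  = 8; Migration = 3*Deaths - 2*Predator  [with Deaths=8, Predator=-26]  = 76; Pop = |Predator - Migration|  [with Predator=-26, Migration=76]  = 102.
Change = 23 − 102 = -79.

-79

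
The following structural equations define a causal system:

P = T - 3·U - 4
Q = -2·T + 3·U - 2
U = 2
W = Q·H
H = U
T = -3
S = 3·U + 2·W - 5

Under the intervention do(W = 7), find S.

15

Intervening sets W = 7 and removes its equation (W = Q·H).
S = 3·U + 2·W - 5  [with U=2, W=7]  = 15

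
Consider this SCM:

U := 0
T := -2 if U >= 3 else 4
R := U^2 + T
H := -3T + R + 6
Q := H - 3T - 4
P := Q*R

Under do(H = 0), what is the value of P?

-64

Under do(H=0), the mechanism H := -3T + R + 6 is discarded; H is fixed at 0.
T = -2 if U >= 3 else 4  [with U=0]  = 4
R = U^2 + T  [with U=0, T=4]  = 4
Q = H - 3T - 4  [with H=0, T=4]  = -16
P = Q*R  [with Q=-16, R=4]  = -64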